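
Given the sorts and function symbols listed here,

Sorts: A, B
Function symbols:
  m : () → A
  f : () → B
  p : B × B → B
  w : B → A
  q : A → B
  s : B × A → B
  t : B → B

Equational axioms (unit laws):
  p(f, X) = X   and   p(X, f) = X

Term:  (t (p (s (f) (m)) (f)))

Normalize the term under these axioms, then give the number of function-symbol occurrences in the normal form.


1. (t (p (s (f) (m)) (f)))  →  (t (s (f) (m)))
normal form: (t (s (f) (m)))

size = 4


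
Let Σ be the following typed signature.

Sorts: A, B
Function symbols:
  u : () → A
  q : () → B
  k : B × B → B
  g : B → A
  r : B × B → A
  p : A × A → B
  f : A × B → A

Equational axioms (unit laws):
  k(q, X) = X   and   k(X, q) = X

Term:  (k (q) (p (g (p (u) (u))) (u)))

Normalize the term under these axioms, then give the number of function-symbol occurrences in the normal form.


size = 6

1. (k (q) (p (g (p (u) (u))) (u)))  →  (p (g (p (u) (u))) (u))
normal form: (p (g (p (u) (u))) (u))


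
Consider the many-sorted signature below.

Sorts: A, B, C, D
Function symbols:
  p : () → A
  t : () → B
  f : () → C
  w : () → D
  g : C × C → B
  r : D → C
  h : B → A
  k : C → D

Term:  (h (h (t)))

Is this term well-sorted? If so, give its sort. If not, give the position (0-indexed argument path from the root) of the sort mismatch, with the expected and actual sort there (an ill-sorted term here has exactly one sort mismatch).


    (t) : B
  (h (t)) : A
(h (h (t))) : ✗ arg 0 at [0] has sort A, expected B

ill-sorted at position [0]: expected B, got A


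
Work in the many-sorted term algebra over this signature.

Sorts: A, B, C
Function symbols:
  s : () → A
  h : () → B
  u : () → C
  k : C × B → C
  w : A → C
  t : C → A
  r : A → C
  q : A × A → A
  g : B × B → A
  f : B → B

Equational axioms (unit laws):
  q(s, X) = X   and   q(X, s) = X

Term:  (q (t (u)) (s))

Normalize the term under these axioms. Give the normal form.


1. (q (t (u)) (s))  →  (t (u))

normal form = (t (u))


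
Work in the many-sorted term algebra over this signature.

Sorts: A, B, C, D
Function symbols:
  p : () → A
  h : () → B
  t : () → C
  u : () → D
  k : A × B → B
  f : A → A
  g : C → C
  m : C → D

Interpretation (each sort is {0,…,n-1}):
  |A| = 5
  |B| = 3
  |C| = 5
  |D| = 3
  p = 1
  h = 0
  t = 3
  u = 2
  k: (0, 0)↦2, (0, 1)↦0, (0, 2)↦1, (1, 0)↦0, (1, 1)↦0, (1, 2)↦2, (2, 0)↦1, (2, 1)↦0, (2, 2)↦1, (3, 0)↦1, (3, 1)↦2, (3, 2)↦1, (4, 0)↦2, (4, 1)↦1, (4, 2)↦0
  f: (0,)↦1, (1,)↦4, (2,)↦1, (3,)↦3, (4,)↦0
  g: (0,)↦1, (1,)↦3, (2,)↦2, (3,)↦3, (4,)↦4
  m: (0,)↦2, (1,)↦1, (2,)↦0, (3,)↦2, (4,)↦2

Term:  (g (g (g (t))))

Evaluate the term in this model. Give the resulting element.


  t = 3
  (g (t)) = g(3,) = 3
  (g (g (t))) = g(3,) = 3
  (g (g (g (t)))) = g(3,) = 3

value = 3


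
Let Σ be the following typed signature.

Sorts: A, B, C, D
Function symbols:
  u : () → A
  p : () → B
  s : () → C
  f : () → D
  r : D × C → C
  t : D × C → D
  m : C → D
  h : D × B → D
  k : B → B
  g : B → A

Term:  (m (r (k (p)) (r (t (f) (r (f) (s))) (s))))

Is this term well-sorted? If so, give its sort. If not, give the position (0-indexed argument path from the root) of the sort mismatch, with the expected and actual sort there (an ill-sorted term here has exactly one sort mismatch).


      (p) : B
    (k (p)) : B
        (f) : D
          (f) : D
          (s) : C
        (r (f) (s)) : C
      (t (f) (r (f) (s))) : D
      (s) : C
    (r (t (f) (r (f) (s))) (s)) : C
  (r (k (p)) (r (t (f) (r (f) (s))) (s))) : ✗ arg 0 at [0, 0] has sort B, expected D

ill-sorted at position [0, 0]: expected D, got B


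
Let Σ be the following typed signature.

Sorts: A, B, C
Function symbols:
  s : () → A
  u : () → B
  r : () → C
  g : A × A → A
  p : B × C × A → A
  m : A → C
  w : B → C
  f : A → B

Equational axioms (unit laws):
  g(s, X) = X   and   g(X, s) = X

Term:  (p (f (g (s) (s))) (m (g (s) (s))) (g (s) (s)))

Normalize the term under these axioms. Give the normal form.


normal form = (p (f (s)) (m (s)) (s))

1. (p (f (g (s) (s))) (m (g (s) (s))) (g (s) (s)))  →  (p (f (s)) (m (g (s) (s))) (g (s) (s)))
2. (p (f (s)) (m (g (s) (s))) (g (s) (s)))  →  (p (f (s)) (m (s)) (g (s) (s)))
3. (p (f (s)) (m (s)) (g (s) (s)))  →  (p (f (s)) (m (s)) (s))


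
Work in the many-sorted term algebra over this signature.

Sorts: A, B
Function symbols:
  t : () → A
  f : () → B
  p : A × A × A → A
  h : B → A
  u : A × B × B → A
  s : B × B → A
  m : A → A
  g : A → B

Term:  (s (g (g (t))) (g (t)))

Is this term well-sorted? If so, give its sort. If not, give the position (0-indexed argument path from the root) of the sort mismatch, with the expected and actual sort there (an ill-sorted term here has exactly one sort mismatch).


ill-sorted at position [0, 0]: expected A, got B

      (t) : A
    (g (t)) : B
  (g (g (t))) : ✗ arg 0 at [0, 0] has sort B, expected A
    (t) : A
  (g (t)) : B


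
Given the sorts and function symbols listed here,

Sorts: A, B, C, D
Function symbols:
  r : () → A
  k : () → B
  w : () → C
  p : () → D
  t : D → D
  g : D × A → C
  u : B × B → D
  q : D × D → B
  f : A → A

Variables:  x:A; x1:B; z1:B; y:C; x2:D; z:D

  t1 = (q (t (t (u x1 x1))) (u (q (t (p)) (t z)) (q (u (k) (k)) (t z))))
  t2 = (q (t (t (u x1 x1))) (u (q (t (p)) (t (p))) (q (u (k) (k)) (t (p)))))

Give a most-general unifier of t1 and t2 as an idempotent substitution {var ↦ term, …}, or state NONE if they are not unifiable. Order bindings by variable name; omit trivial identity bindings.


{z ↦ (p)}


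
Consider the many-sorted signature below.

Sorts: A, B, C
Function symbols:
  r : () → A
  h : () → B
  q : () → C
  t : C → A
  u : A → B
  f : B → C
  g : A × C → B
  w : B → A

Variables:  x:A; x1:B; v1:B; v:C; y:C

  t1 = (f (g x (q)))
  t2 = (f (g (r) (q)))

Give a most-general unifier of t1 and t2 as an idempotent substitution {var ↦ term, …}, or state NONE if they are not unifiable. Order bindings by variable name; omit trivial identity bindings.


{x ↦ (r)}


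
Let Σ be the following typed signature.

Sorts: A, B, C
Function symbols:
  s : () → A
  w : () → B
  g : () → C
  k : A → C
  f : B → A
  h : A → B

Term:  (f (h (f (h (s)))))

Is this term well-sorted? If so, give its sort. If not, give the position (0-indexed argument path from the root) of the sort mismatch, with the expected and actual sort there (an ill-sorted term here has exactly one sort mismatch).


        (s) : A
      (h (s)) : B
    (f (h (s))) : A
  (h (f (h (s)))) : B
(f (h (f (h (s))))) : A

well-sorted; sort = A


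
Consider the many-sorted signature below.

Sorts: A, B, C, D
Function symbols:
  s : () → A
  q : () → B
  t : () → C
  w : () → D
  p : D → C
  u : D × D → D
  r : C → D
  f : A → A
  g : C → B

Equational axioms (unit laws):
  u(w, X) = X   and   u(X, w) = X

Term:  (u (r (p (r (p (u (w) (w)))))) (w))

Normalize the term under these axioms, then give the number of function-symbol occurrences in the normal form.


size = 5

1. (u (r (p (r (p (u (w) (w)))))) (w))  →  (r (p (r (p (u (w) (w))))))
2. (r (p (r (p (u (w) (w))))))  →  (r (p (r (p (w)))))
normal form: (r (p (r (p (w)))))


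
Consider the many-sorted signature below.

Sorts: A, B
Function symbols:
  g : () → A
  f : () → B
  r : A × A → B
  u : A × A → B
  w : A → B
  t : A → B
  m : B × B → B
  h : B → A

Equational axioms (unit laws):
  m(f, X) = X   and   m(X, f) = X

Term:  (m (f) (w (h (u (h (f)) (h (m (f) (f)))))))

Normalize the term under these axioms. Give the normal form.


1. (m (f) (w (h (u (h (f)) (h (m (f) (f)))))))  →  (w (h (u (h (f)) (h (m (f) (f))))))
2. (w (h (u (h (f)) (h (m (f) (f))))))  →  (w (h (u (h (f)) (h (f)))))

normal form = (w (h (u (h (f)) (h (f)))))


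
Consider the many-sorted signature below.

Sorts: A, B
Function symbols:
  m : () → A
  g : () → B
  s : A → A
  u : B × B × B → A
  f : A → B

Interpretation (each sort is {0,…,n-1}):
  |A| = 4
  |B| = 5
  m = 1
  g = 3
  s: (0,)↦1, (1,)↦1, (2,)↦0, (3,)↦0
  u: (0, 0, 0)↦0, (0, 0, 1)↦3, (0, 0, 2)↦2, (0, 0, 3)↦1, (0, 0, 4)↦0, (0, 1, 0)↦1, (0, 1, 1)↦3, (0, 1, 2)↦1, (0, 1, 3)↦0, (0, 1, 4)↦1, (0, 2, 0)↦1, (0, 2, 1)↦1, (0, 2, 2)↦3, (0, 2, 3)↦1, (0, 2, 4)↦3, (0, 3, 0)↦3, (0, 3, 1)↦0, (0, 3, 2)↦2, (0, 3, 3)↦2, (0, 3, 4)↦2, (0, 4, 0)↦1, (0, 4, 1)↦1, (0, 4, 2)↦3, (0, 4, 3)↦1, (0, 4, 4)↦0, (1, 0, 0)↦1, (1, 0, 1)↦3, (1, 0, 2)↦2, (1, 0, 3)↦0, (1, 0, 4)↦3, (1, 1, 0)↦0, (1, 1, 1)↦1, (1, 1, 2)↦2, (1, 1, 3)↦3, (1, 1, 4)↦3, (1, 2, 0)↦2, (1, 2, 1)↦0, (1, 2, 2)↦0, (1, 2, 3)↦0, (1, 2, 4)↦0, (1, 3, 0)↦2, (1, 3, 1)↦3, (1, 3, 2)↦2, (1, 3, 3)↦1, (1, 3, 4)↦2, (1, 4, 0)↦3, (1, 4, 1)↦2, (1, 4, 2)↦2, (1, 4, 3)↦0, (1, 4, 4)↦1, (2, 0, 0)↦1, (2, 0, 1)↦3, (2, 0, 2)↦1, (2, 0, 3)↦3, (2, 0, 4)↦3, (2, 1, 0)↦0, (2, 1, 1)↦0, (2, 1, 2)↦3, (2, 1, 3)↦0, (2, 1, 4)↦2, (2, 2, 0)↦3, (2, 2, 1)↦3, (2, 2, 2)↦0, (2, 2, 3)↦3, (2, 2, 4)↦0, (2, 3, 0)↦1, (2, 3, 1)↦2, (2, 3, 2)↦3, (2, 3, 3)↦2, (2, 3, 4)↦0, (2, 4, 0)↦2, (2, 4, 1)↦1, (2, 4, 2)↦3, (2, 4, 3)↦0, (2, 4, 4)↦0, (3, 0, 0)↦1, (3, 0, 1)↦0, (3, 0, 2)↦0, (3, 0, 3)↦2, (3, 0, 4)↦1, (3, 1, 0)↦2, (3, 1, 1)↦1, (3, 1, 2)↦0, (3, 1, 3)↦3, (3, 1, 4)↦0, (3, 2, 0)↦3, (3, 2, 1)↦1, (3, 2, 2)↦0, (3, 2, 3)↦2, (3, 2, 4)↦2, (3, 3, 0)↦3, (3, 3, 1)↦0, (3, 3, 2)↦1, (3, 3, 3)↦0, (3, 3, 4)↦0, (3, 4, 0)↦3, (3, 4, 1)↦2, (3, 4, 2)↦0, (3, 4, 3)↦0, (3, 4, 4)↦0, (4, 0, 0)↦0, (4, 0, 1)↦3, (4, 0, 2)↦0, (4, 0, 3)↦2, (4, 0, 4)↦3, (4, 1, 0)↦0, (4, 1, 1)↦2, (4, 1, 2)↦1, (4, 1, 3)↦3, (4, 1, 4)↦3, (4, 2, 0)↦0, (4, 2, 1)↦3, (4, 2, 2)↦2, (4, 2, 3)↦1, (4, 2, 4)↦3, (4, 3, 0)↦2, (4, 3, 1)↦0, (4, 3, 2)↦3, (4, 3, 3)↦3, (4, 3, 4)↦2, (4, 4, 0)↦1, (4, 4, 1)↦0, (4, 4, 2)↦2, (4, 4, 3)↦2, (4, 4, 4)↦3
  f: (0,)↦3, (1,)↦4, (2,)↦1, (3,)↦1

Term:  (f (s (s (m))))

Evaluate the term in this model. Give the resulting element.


value = 4

  m = 1
  (s (m)) = s(1,) = 1
  (s (s (m))) = s(1,) = 1
  (f (s (s (m)))) = f(1,) = 4


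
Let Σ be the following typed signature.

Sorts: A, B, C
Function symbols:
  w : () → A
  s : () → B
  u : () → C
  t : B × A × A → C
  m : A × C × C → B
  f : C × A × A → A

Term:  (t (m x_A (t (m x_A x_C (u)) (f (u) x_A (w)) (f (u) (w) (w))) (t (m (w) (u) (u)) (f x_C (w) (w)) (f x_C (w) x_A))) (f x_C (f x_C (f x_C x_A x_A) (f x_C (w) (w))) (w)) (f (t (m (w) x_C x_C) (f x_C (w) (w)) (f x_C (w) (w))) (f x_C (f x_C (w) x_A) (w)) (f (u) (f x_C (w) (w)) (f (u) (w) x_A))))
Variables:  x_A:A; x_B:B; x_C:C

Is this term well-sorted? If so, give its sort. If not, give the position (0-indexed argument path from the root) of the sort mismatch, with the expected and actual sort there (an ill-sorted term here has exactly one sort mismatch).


    x_A : A
        x_A : A
        x_C : C
        (u) : C
      (m x_A x_C (u)) : B
        (u) : C
        x_A : A
        (w) : A
      (f (u) x_A (w)) : A
        (u) : C
        (w) : A
        (w) : A
      (f (u) (w) (w)) : A
    (t (m x_A x_C (u)) (f (u) x_A (w)) (f (u) (w) (w))) : C
        (w) : A
        (u) : C
        (u) : C
      (m (w) (u) (u)) : B
        x_C : C
        (w) : A
        (w) : A
      (f x_C (w) (w)) : A
        x_C : C
        (w) : A
        x_A : A
      (f x_C (w) x_A) : A
    (t (m (w) (u) (u)) (f x_C (w) (w)) (f x_C (w) x_A)) : C
  (m x_A (t (m x_A x_C (u)) (f (u) x_A (w)) (f (u) (w) (w))) (t (m (w) (u) (u)) (f x_C (w) (w)) (f x_C (w) x_A))) : B
    x_C : C
      x_C : C
        x_C : C
        x_A : A
        x_A : A
      (f x_C x_A x_A) : A
        x_C : C
        (w) : A
        (w) : A
      (f x_C (w) (w)) : A
    (f x_C (f x_C x_A x_A) (f x_C (w) (w))) : A
    (w) : A
  (f x_C (f x_C (f x_C x_A x_A) (f x_C (w) (w))) (w)) : A
        (w) : A
        x_C : C
        x_C : C
      (m (w) x_C x_C) : B
        x_C : C
        (w) : A
        (w) : A
      (f x_C (w) (w)) : A
        x_C : C
        (w) : A
        (w) : A
      (f x_C (w) (w)) : A
    (t (m (w) x_C x_C) (f x_C (w) (w)) (f x_C (w) (w))) : C
      x_C : C
        x_C : C
        (w) : A
        x_A : A
      (f x_C (w) x_A) : A
      (w) : A
    (f x_C (f x_C (w) x_A) (w)) : A
      (u) : C
        x_C : C
        (w) : A
        (w) : A
      (f x_C (w) (w)) : A
        (u) : C
        (w) : A
        x_A : A
      (f (u) (w) x_A) : A
    (f (u) (f x_C (w) (w)) (f (u) (w) x_A)) : A
  (f (t (m (w) x_C x_C) (f x_C (w) (w)) (f x_C (w) (w))) (f x_C (f x_C (w) x_A) (w)) (f (u) (f x_C (w) (w)) (f (u) (w) x_A))) : A
(t (m x_A (t (m x_A x_C (u)) (f (u) x_A (w)) (f (u) (w) (w))) (t (m (w) (u) (u)) (f x_C (w) (w)) (f x_C (w) x_A))) (f x_C (f x_C (f x_C x_A x_A) (f x_C (w) (w))) (w)) (f (t (m (w) x_C x_C) (f x_C (w) (w)) (f x_C (w) (w))) (f x_C (f x_C (w) x_A) (w)) (f (u) (f x_C (w) (w)) (f (u) (w) x_A)))) : C

well-sorted; sort = C


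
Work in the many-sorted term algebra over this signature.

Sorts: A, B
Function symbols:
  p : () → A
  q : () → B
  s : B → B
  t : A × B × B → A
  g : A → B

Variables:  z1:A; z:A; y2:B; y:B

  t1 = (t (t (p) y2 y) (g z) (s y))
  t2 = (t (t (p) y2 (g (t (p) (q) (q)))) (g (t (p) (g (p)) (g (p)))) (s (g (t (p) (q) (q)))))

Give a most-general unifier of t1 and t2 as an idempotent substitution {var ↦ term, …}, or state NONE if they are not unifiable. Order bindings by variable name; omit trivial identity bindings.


{y ↦ (g (t (p) (q) (q))), z ↦ (t (p) (g (p)) (g (p)))}


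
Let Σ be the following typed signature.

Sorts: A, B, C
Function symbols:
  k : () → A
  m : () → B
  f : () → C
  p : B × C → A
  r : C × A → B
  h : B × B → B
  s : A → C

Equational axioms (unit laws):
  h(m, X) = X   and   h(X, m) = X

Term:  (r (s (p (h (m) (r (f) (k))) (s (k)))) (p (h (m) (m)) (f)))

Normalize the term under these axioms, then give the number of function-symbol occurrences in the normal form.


size = 11

1. (r (s (p (h (m) (r (f) (k))) (s (k)))) (p (h (m) (m)) (f)))  →  (r (s (p (r (f) (k)) (s (k)))) (p (h (m) (m)) (f)))
2. (r (s (p (r (f) (k)) (s (k)))) (p (h (m) (m)) (f)))  →  (r (s (p (r (f) (k)) (s (k)))) (p (m) (f)))
normal form: (r (s (p (r (f) (k)) (s (k)))) (p (m) (f)))


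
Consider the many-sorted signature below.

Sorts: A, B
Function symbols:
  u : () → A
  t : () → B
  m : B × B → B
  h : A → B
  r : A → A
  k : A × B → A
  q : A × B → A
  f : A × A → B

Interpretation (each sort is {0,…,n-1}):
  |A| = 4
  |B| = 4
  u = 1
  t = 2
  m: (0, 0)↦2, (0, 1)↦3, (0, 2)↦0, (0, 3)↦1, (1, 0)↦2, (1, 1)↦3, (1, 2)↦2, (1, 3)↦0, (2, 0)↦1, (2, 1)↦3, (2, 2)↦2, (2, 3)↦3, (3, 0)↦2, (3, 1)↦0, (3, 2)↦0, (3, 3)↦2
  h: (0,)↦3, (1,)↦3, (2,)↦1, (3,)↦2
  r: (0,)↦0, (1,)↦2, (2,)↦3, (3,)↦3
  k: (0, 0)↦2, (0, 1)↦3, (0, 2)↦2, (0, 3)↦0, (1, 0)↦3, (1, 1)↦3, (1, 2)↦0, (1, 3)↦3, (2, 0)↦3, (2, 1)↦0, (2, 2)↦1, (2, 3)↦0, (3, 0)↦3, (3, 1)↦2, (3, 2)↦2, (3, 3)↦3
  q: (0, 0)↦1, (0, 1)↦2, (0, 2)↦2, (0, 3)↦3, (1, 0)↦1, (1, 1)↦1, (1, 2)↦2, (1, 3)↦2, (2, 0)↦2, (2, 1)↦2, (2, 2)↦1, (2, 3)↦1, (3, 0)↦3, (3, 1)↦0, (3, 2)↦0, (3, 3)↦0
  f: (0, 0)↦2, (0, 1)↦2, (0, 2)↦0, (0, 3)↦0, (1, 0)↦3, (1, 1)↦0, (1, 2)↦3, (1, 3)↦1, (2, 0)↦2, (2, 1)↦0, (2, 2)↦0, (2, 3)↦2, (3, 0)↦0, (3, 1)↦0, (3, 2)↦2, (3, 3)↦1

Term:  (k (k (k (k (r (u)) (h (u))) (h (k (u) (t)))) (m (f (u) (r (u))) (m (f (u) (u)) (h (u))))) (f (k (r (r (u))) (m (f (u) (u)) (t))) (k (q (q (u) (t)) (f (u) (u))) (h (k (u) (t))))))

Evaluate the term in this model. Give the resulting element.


value = 3

  u = 1
  (r (u)) = r(1,) = 2
  u = 1
  (h (u)) = h(1,) = 3
  (k (r (u)) (h (u))) = k(2, 3) = 0
  u = 1
  t = 2
  (k (u) (t)) = k(1, 2) = 0
  (h (k (u) (t))) = h(0,) = 3
  (k (k (r (u)) (h (u))) (h (k (u) (t)))) = k(0, 3) = 0
  u = 1
  u = 1
  (r (u)) = r(1,) = 2
  (f (u) (r (u))) = f(1, 2) = 3
  u = 1
  u = 1
  (f (u) (u)) = f(1, 1) = 0
  u = 1
  (h (u)) = h(1,) = 3
  (m (f (u) (u)) (h (u))) = m(0, 3) = 1
  (m (f (u) (r (u))) (m (f (u) (u)) (h (u)))) = m(3, 1) = 0
  (k (k (k (r (u)) (h (u))) (h (k (u) (t)))) (m (f (u) (r (u))) (m (f (u) (u)) (h (u))))) = k(0, 0) = 2
  u = 1
  (r (u)) = r(1,) = 2
  (r (r (u))) = r(2,) = 3
  u = 1
  u = 1
  (f (u) (u)) = f(1, 1) = 0
  t = 2
  (m (f (u) (u)) (t)) = m(0, 2) = 0
  (k (r (r (u))) (m (f (u) (u)) (t))) = k(3, 0) = 3
  u = 1
  t = 2
  (q (u) (t)) = q(1, 2) = 2
  u = 1
  u = 1
  (f (u) (u)) = f(1, 1) = 0
  (q (q (u) (t)) (f (u) (u))) = q(2, 0) = 2
  u = 1
  t = 2
  (k (u) (t)) = k(1, 2) = 0
  (h (k (u) (t))) = h(0,) = 3
  (k (q (q (u) (t)) (f (u) (u))) (h (k (u) (t)))) = k(2, 3) = 0
  (f (k (r (r (u))) (m (f (u) (u)) (t))) (k (q (q (u) (t)) (f (u) (u))) (h (k (u) (t))))) = f(3, 0) = 0
  (k (k (k (k (r (u)) (h (u))) (h (k (u) (t)))) (m (f (u) (r (u))) (m (f (u) (u)) (h (u))))) (f (k (r (r (u))) (m (f (u) (u)) (t))) (k (q (q (u) (t)) (f (u) (u))) (h (k (u) (t)))))) = k(2, 0) = 3


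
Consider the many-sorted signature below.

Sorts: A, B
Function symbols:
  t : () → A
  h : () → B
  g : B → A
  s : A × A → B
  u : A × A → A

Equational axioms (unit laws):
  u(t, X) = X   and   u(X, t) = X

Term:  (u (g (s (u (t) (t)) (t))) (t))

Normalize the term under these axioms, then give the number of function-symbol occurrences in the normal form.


1. (u (g (s (u (t) (t)) (t))) (t))  →  (g (s (u (t) (t)) (t)))
2. (g (s (u (t) (t)) (t)))  →  (g (s (t) (t)))
normal form: (g (s (t) (t)))

size = 4


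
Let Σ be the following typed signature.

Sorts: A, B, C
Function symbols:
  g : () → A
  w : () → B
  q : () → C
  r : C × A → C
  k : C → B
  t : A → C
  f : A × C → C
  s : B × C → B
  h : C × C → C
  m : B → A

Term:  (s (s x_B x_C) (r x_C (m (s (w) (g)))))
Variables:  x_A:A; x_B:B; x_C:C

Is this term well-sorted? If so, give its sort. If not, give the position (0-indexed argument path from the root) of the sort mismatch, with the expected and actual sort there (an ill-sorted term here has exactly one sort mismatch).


ill-sorted at position [1, 1, 0, 1]: expected C, got A

    x_B : B
    x_C : C
  (s x_B x_C) : B
    x_C : C
        (w) : B
        (g) : A
      (s (w) (g)) : ✗ arg 1 at [1, 1, 0, 1] has sort A, expected C


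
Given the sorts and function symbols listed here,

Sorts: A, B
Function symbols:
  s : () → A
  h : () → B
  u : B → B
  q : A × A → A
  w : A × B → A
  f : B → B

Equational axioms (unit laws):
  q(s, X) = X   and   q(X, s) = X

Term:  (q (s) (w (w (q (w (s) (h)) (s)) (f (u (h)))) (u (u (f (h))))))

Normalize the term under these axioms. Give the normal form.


1. (q (s) (w (w (q (w (s) (h)) (s)) (f (u (h)))) (u (u (f (h))))))  →  (w (w (q (w (s) (h)) (s)) (f (u (h)))) (u (u (f (h)))))
2. (w (w (q (w (s) (h)) (s)) (f (u (h)))) (u (u (f (h)))))  →  (w (w (w (s) (h)) (f (u (h)))) (u (u (f (h)))))

normal form = (w (w (w (s) (h)) (f (u (h)))) (u (u (f (h)))))


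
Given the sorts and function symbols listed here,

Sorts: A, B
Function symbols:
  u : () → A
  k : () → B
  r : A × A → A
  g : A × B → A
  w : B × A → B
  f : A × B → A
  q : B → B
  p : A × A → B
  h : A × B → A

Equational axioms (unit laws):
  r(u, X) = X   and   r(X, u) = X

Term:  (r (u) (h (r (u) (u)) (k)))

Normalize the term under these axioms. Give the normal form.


normal form = (h (u) (k))

1. (r (u) (h (r (u) (u)) (k)))  →  (h (r (u) (u)) (k))
2. (h (r (u) (u)) (k))  →  (h (u) (k))


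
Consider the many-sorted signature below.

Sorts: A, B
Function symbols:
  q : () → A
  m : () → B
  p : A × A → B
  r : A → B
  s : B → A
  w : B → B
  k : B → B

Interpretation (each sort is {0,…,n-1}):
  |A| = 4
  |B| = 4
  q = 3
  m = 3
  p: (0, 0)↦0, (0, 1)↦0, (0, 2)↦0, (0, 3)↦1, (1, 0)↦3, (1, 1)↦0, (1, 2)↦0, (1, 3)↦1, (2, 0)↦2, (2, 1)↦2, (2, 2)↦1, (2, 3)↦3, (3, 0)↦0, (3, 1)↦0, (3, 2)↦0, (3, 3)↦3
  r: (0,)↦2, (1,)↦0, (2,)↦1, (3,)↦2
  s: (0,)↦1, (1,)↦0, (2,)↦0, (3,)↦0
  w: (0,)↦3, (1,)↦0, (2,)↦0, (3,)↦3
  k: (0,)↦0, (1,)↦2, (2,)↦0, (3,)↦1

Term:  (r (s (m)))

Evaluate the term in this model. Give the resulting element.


value = 2

  m = 3
  (s (m)) = s(3,) = 0
  (r (s (m))) = r(0,) = 2


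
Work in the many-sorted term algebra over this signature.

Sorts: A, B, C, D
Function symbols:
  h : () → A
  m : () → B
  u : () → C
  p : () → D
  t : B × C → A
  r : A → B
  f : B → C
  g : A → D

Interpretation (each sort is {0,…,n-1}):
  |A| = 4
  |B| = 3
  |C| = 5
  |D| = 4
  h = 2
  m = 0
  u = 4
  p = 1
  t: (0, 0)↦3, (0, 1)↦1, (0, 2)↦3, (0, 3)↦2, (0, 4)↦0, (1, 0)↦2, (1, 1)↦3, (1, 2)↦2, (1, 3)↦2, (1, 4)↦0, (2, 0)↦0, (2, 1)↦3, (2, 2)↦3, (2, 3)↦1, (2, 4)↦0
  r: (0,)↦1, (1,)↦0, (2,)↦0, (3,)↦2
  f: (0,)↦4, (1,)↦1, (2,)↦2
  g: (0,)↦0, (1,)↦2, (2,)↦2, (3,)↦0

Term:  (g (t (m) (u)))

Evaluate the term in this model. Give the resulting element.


  m = 0
  u = 4
  (t (m) (u)) = t(0, 4) = 0
  (g (t (m) (u))) = g(0,) = 0

value = 0


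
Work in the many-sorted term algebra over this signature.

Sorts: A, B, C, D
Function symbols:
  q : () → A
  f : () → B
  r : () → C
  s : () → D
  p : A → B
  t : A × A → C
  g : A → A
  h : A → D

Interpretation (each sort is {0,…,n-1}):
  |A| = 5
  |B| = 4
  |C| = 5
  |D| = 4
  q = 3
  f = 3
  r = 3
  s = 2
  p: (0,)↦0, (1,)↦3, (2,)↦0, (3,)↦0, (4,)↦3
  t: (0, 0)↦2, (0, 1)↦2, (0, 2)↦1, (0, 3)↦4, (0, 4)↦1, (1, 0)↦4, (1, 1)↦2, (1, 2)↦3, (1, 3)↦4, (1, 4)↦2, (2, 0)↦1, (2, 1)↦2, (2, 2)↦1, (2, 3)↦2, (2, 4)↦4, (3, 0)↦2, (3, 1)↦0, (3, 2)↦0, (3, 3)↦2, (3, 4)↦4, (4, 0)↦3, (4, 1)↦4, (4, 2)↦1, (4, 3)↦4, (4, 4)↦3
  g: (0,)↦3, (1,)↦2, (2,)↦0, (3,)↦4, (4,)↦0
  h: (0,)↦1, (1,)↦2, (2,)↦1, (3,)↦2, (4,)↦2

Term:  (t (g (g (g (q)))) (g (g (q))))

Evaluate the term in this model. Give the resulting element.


value = 2

  q = 3
  (g (q)) = g(3,) = 4
  (g (g (q))) = g(4,) = 0
  (g (g (g (q)))) = g(0,) = 3
  q = 3
  (g (q)) = g(3,) = 4
  (g (g (q))) = g(4,) = 0
  (t (g (g (g (q)))) (g (g (q)))) = t(3, 0) = 2


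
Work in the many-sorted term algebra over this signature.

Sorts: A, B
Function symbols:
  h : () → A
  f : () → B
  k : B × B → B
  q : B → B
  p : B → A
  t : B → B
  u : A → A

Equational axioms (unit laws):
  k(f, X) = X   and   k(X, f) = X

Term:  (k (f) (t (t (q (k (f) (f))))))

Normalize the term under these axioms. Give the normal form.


normal form = (t (t (q (f))))

1. (k (f) (t (t (q (k (f) (f))))))  →  (t (t (q (k (f) (f)))))
2. (t (t (q (k (f) (f)))))  →  (t (t (q (f))))


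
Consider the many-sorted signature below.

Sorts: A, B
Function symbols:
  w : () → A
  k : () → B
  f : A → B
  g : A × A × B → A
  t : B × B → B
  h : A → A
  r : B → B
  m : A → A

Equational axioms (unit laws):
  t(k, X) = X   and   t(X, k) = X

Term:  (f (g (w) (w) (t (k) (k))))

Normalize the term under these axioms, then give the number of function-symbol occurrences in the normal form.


size = 5

1. (f (g (w) (w) (t (k) (k))))  →  (f (g (w) (w) (k)))
normal form: (f (g (w) (w) (k)))


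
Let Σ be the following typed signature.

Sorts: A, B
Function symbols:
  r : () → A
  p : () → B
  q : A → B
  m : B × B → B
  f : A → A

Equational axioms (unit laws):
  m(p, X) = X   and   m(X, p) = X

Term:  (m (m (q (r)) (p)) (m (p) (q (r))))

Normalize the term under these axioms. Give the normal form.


normal form = (m (q (r)) (q (r)))

1. (m (m (q (r)) (p)) (m (p) (q (r))))  →  (m (q (r)) (m (p) (q (r))))
2. (m (q (r)) (m (p) (q (r))))  →  (m (q (r)) (q (r)))


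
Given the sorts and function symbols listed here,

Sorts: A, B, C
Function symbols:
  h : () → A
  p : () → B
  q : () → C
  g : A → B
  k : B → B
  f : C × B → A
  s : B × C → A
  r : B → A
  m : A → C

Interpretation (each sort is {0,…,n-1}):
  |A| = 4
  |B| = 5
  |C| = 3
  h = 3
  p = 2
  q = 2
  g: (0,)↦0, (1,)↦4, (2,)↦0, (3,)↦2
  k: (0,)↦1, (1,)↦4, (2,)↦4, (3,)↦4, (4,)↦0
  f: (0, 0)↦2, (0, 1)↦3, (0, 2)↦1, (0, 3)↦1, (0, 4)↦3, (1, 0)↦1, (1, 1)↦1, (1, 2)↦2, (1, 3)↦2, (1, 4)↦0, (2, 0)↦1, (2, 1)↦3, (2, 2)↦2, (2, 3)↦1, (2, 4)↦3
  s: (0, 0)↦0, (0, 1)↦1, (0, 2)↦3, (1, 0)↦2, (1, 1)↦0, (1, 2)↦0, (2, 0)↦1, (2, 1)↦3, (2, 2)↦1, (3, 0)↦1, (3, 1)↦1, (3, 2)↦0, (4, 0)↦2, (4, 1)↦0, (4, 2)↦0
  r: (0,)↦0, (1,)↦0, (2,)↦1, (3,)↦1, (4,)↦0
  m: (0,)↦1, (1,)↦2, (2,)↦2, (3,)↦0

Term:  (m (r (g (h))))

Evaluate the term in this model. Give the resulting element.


value = 2

  h = 3
  (g (h)) = g(3,) = 2
  (r (g (h))) = r(2,) = 1
  (m (r (g (h)))) = m(1,) = 2


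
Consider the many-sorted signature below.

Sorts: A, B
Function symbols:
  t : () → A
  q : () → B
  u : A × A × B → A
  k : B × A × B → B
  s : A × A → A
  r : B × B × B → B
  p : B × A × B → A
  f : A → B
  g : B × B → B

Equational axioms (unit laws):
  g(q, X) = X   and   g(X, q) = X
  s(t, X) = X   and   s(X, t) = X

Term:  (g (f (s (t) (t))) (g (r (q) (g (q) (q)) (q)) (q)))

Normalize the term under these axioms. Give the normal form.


normal form = (g (f (t)) (r (q) (q) (q)))

1. (g (f (s (t) (t))) (g (r (q) (g (q) (q)) (q)) (q)))  →  (g (f (t)) (g (r (q) (g (q) (q)) (q)) (q)))
2. (g (f (t)) (g (r (q) (g (q) (q)) (q)) (q)))  →  (g (f (t)) (r (q) (g (q) (q)) (q)))
3. (g (f (t)) (r (q) (g (q) (q)) (q)))  →  (g (f (t)) (r (q) (q) (q)))


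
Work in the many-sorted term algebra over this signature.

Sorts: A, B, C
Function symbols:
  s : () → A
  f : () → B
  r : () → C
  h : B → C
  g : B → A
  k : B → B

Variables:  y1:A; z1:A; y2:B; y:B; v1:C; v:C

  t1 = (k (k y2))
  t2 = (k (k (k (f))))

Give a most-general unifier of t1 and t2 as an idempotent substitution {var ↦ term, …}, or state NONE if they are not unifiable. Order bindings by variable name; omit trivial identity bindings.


{y2 ↦ (k (f))}


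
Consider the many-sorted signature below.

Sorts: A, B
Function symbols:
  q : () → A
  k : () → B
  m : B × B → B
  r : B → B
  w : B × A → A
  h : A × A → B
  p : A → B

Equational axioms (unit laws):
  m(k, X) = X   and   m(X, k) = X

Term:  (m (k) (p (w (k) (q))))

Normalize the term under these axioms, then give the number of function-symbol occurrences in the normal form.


size = 4

1. (m (k) (p (w (k) (q))))  →  (p (w (k) (q)))
normal form: (p (w (k) (q)))


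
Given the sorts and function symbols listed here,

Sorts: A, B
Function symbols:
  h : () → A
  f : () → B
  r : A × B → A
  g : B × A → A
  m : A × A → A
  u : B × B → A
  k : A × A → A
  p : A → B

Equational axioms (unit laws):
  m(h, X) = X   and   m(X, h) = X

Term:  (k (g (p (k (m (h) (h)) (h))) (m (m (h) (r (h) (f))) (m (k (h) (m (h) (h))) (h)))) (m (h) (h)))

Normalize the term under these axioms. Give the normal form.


normal form = (k (g (p (k (h) (h))) (m (r (h) (f)) (k (h) (h)))) (h))

1. (k (g (p (k (m (h) (h)) (h))) (m (m (h) (r (h) (f))) (m (k (h) (m (h) (h))) (h)))) (m (h) (h)))  →  (k (g (p (k (h) (h))) (m (m (h) (r (h) (f))) (m (k (h) (m (h) (h))) (h)))) (m (h) (h)))
2. (k (g (p (k (h) (h))) (m (m (h) (r (h) (f))) (m (k (h) (m (h) (h))) (h)))) (m (h) (h)))  →  (k (g (p (k (h) (h))) (m (r (h) (f)) (m (k (h) (m (h) (h))) (h)))) (m (h) (h)))
3. (k (g (p (k (h) (h))) (m (r (h) (f)) (m (k (h) (m (h) (h))) (h)))) (m (h) (h)))  →  (k (g (p (k (h) (h))) (m (r (h) (f)) (k (h) (m (h) (h))))) (m (h) (h)))
4. (k (g (p (k (h) (h))) (m (r (h) (f)) (k (h) (m (h) (h))))) (m (h) (h)))  →  (k (g (p (k (h) (h))) (m (r (h) (f)) (k (h) (h)))) (m (h) (h)))
5. (k (g (p (k (h) (h))) (m (r (h) (f)) (k (h) (h)))) (m (h) (h)))  →  (k (g (p (k (h) (h))) (m (r (h) (f)) (k (h) (h)))) (h))


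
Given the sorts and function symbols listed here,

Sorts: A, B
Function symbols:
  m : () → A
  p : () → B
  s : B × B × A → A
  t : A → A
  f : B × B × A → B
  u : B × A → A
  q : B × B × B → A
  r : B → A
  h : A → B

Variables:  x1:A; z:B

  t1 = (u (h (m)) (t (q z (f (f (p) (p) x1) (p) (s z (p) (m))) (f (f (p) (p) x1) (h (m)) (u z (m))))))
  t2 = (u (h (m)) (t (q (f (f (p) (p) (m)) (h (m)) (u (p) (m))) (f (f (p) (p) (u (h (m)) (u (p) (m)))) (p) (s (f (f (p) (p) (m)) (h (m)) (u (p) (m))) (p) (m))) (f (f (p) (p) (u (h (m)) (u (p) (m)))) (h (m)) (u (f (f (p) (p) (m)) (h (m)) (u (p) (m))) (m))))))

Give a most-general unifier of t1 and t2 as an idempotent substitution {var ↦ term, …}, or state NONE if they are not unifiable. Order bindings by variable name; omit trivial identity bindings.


{x1 ↦ (u (h (m)) (u (p) (m))), z ↦ (f (f (p) (p) (m)) (h (m)) (u (p) (m)))}


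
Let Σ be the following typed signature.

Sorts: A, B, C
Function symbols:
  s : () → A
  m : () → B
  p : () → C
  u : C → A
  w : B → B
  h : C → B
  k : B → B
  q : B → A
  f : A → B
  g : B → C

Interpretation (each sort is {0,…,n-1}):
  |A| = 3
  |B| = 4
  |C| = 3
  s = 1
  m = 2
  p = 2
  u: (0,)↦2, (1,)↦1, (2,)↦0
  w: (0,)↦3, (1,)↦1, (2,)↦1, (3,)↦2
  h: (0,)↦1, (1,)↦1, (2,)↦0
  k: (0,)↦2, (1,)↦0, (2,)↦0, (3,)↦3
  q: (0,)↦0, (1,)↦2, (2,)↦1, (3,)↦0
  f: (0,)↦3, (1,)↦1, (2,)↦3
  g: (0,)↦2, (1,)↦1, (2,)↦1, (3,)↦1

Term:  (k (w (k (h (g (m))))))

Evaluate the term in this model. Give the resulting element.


value = 3

  m = 2
  (g (m)) = g(2,) = 1
  (h (g (m))) = h(1,) = 1
  (k (h (g (m)))) = k(1,) = 0
  (w (k (h (g (m))))) = w(0,) = 3
  (k (w (k (h (g (m)))))) = k(3,) = 3


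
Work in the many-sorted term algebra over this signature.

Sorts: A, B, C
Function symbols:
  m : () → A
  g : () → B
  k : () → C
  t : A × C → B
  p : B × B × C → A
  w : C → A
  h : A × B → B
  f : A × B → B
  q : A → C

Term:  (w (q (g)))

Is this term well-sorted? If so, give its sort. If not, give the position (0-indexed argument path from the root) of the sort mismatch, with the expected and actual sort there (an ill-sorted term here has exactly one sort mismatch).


    (g) : B
  (q (g)) : ✗ arg 0 at [0, 0] has sort B, expected A

ill-sorted at position [0, 0]: expected A, got B


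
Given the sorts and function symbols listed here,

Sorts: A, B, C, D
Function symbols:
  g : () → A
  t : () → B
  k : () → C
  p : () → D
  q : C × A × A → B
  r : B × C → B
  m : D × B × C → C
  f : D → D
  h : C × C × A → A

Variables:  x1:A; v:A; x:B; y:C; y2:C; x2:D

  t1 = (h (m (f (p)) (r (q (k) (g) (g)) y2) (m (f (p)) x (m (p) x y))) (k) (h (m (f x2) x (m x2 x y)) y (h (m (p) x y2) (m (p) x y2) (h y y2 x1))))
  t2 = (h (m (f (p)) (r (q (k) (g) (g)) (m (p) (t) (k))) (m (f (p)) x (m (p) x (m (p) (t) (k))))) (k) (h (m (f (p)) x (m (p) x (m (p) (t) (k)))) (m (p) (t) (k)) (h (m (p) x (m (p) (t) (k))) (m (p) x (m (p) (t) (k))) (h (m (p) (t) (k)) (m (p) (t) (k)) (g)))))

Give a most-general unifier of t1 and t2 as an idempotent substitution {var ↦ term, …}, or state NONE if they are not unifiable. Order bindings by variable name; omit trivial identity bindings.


{x1 ↦ (g), x2 ↦ (p), y ↦ (m (p) (t) (k)), y2 ↦ (m (p) (t) (k))}


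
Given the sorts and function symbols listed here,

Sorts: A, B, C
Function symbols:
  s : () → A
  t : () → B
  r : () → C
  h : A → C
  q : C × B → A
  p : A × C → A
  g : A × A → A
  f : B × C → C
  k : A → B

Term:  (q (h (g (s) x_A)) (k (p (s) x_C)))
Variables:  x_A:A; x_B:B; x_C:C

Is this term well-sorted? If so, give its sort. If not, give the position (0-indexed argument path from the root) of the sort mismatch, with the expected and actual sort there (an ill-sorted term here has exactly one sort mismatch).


      (s) : A
      x_A : A
    (g (s) x_A) : A
  (h (g (s) x_A)) : C
      (s) : A
      x_C : C
    (p (s) x_C) : A
  (k (p (s) x_C)) : B
(q (h (g (s) x_A)) (k (p (s) x_C))) : A

well-sorted; sort = A


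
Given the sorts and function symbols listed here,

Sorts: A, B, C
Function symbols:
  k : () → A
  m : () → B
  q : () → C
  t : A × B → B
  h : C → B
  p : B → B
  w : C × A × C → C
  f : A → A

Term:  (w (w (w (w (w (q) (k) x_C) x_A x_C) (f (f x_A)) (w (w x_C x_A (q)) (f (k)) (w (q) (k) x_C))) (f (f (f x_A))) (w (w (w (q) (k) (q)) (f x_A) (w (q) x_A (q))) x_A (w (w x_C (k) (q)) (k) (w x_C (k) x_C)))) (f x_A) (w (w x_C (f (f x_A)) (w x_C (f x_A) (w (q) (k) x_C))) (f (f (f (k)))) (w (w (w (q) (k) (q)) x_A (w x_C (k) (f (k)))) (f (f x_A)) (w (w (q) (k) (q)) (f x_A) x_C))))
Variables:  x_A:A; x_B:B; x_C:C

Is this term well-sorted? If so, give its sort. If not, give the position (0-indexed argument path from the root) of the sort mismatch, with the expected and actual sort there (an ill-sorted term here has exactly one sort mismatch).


          (q) : C
          (k) : A
          x_C : C
        (w (q) (k) x_C) : C
        x_A : A
        x_C : C
      (w (w (q) (k) x_C) x_A x_C) : C
          x_A : A
        (f x_A) : A
      (f (f x_A)) : A
          x_C : C
          x_A : A
          (q) : C
        (w x_C x_A (q)) : C
          (k) : A
        (f (k)) : A
          (q) : C
          (k) : A
          x_C : C
        (w (q) (k) x_C) : C
      (w (w x_C x_A (q)) (f (k)) (w (q) (k) x_C)) : C
    (w (w (w (q) (k) x_C) x_A x_C) (f (f x_A)) (w (w x_C x_A (q)) (f (k)) (w (q) (k) x_C))) : C
          x_A : A
        (f x_A) : A
      (f (f x_A)) : A
    (f (f (f x_A))) : A
          (q) : C
          (k) : A
          (q) : C
        (w (q) (k) (q)) : C
          x_A : A
        (f x_A) : A
          (q) : C
          x_A : A
          (q) : C
        (w (q) x_A (q)) : C
      (w (w (q) (k) (q)) (f x_A) (w (q) x_A (q))) : C
      x_A : A
          x_C : C
          (k) : A
          (q) : C
        (w x_C (k) (q)) : C
        (k) : A
          x_C : C
          (k) : A
          x_C : C
        (w x_C (k) x_C) : C
      (w (w x_C (k) (q)) (k) (w x_C (k) x_C)) : C
    (w (w (w (q) (k) (q)) (f x_A) (w (q) x_A (q))) x_A (w (w x_C (k) (q)) (k) (w x_C (k) x_C))) : C
  (w (w (w (w (q) (k) x_C) x_A x_C) (f (f x_A)) (w (w x_C x_A (q)) (f (k)) (w (q) (k) x_C))) (f (f (f x_A))) (w (w (w (q) (k) (q)) (f x_A) (w (q) x_A (q))) x_A (w (w x_C (k) (q)) (k) (w x_C (k) x_C)))) : C
    x_A : A
  (f x_A) : A
      x_C : C
          x_A : A
        (f x_A) : A
      (f (f x_A)) : A
        x_C : C
          x_A : A
        (f x_A) : A
          (q) : C
          (k) : A
          x_C : C
        (w (q) (k) x_C) : C
      (w x_C (f x_A) (w (q) (k) x_C)) : C
    (w x_C (f (f x_A)) (w x_C (f x_A) (w (q) (k) x_C))) : C
          (k) : A
        (f (k)) : A
      (f (f (k))) : A
    (f (f (f (k)))) : A
          (q) : C
          (k) : A
          (q) : C
        (w (q) (k) (q)) : C
        x_A : A
          x_C : C
          (k) : A
            (k) : A
          (f (k)) : A
        (w x_C (k) (f (k))) : ✗ arg 2 at [2, 2, 0, 2, 2] has sort A, expected C
          x_A : A
        (f x_A) : A
      (f (f x_A)) : A
          (q) : C
          (k) : A
          (q) : C
        (w (q) (k) (q)) : C
          x_A : A
        (f x_A) : A
        x_C : C
      (w (w (q) (k) (q)) (f x_A) x_C) : C

ill-sorted at position [2, 2, 0, 2, 2]: expected C, got A


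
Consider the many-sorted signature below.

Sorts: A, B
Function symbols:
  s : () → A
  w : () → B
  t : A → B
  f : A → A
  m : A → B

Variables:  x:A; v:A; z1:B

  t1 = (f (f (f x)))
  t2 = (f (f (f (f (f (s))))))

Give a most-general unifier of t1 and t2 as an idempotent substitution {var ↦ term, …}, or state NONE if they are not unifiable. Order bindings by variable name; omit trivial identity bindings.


{x ↦ (f (f (s)))}


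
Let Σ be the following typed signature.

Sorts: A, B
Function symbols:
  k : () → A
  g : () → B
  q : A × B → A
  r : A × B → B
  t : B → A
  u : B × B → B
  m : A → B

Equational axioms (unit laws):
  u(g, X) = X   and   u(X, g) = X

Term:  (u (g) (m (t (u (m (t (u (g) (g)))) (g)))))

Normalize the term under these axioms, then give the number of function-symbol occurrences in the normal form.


1. (u (g) (m (t (u (m (t (u (g) (g)))) (g)))))  →  (m (t (u (m (t (u (g) (g)))) (g))))
2. (m (t (u (m (t (u (g) (g)))) (g))))  →  (m (t (m (t (u (g) (g))))))
3. (m (t (m (t (u (g) (g))))))  →  (m (t (m (t (g)))))
normal form: (m (t (m (t (g)))))

size = 5


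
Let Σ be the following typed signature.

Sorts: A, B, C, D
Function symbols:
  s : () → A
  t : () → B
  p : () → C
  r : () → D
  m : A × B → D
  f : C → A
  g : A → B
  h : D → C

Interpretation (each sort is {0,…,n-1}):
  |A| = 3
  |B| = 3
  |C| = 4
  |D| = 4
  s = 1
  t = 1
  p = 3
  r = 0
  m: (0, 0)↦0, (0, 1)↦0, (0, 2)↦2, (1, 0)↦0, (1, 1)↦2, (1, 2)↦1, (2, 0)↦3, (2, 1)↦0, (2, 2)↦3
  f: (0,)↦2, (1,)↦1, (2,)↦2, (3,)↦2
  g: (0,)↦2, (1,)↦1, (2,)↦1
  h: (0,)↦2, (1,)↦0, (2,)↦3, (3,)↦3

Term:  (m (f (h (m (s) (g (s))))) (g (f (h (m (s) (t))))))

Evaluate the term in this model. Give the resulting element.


  s = 1
  s = 1
  (g (s)) = g(1,) = 1
  (m (s) (g (s))) = m(1, 1) = 2
  (h (m (s) (g (s)))) = h(2,) = 3
  (f (h (m (s) (g (s))))) = f(3,) = 2
  s = 1
  t = 1
  (m (s) (t)) = m(1, 1) = 2
  (h (m (s) (t))) = h(2,) = 3
  (f (h (m (s) (t)))) = f(3,) = 2
  (g (f (h (m (s) (t))))) = g(2,) = 1
  (m (f (h (m (s) (g (s))))) (g (f (h (m (s) (t)))))) = m(2, 1) = 0

value = 0


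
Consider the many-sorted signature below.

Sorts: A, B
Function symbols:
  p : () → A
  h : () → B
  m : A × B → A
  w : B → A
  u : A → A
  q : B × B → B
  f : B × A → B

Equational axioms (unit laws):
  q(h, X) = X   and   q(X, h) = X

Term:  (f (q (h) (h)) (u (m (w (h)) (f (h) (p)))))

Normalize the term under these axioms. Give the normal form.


normal form = (f (h) (u (m (w (h)) (f (h) (p)))))

1. (f (q (h) (h)) (u (m (w (h)) (f (h) (p)))))  →  (f (h) (u (m (w (h)) (f (h) (p)))))


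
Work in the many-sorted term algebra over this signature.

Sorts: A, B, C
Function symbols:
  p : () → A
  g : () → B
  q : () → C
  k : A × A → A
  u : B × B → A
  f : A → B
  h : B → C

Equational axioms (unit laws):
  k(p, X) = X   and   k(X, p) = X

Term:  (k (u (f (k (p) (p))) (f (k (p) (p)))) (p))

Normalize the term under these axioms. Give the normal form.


normal form = (u (f (p)) (f (p)))

1. (k (u (f (k (p) (p))) (f (k (p) (p)))) (p))  →  (u (f (k (p) (p))) (f (k (p) (p))))
2. (u (f (k (p) (p))) (f (k (p) (p))))  →  (u (f (p)) (f (k (p) (p))))
3. (u (f (p)) (f (k (p) (p))))  →  (u (f (p)) (f (p)))


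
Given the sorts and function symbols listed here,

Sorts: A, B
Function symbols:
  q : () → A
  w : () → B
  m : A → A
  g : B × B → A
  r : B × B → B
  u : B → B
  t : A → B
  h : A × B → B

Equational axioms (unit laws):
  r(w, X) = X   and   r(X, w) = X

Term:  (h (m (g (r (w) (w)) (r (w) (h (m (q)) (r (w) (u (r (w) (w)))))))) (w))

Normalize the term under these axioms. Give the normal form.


1. (h (m (g (r (w) (w)) (r (w) (h (m (q)) (r (w) (u (r (w) (w)))))))) (w))  →  (h (m (g (w) (r (w) (h (m (q)) (r (w) (u (r (w) (w)))))))) (w))
2. (h (m (g (w) (r (w) (h (m (q)) (r (w) (u (r (w) (w)))))))) (w))  →  (h (m (g (w) (h (m (q)) (r (w) (u (r (w) (w))))))) (w))
3. (h (m (g (w) (h (m (q)) (r (w) (u (r (w) (w))))))) (w))  →  (h (m (g (w) (h (m (q)) (u (r (w) (w)))))) (w))
4. (h (m (g (w) (h (m (q)) (u (r (w) (w)))))) (w))  →  (h (m (g (w) (h (m (q)) (u (w))))) (w))

normal form = (h (m (g (w) (h (m (q)) (u (w))))) (w))


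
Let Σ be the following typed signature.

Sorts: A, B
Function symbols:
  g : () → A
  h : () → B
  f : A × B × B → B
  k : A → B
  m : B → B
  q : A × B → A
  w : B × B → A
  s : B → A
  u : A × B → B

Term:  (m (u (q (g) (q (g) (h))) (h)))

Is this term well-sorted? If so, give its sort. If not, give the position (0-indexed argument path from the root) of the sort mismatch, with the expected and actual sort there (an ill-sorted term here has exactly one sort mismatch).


      (g) : A
        (g) : A
        (h) : B
      (q (g) (h)) : A
    (q (g) (q (g) (h))) : ✗ arg 1 at [0, 0, 1] has sort A, expected B
    (h) : B

ill-sorted at position [0, 0, 1]: expected B, got A
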